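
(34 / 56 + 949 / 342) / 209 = 16193 / 1000692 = 0.02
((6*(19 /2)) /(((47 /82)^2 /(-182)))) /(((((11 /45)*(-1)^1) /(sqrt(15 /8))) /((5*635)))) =2491553405250*sqrt(30) /24299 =561619821.10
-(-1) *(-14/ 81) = -14/ 81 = -0.17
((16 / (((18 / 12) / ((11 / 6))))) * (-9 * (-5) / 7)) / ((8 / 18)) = 1980 / 7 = 282.86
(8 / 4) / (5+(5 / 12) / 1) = 24 / 65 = 0.37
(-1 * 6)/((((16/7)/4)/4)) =-42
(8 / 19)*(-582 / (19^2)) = -4656 / 6859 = -0.68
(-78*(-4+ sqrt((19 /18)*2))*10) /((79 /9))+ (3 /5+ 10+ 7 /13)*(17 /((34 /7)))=2025386 /5135 - 2340*sqrt(19) /79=265.32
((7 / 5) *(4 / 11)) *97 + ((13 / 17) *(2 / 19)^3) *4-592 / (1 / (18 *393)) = -26856786975692 / 6413165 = -4187758.61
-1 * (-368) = 368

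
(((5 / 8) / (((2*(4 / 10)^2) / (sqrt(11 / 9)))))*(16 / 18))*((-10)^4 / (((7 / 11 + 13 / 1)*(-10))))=-6875*sqrt(11) / 162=-140.75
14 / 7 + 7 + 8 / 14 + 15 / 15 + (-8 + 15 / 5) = 39 / 7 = 5.57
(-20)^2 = 400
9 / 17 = 0.53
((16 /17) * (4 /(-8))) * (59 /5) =-472 /85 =-5.55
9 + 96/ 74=381/ 37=10.30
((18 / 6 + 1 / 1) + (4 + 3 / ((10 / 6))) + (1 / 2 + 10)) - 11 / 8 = 757 / 40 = 18.92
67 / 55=1.22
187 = 187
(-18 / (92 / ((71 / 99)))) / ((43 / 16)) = -568 / 10879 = -0.05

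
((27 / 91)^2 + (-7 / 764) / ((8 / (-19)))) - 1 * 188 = -187.89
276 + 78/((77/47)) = 24918/77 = 323.61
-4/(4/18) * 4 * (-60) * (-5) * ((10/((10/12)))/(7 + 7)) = -129600/7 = -18514.29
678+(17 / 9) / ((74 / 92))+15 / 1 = 231551 / 333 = 695.35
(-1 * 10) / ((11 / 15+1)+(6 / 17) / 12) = -5100 / 899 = -5.67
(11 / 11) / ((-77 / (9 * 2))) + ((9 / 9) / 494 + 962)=36583741 / 38038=961.77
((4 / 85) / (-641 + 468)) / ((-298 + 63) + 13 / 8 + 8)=0.00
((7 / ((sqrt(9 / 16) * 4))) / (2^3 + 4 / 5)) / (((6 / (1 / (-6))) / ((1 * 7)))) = -245 / 4752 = -0.05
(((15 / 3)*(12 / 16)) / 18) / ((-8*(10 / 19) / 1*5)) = -0.01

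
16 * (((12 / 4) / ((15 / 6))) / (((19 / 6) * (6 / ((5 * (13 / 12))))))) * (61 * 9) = 57096 / 19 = 3005.05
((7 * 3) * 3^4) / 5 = 1701 / 5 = 340.20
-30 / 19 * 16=-480 / 19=-25.26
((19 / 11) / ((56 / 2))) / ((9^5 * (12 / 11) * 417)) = 19 / 8273473488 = 0.00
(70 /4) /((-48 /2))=-35 /48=-0.73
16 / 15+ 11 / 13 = 373 / 195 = 1.91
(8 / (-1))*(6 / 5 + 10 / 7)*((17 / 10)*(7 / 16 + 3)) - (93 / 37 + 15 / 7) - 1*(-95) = -42142 / 1295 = -32.54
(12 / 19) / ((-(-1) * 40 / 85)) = 51 / 38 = 1.34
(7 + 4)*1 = 11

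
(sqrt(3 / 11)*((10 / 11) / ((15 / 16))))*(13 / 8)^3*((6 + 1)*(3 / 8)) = 15379*sqrt(33) / 15488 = 5.70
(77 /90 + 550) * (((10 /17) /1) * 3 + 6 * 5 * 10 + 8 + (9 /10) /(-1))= 2603139539 /15300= 170139.84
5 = 5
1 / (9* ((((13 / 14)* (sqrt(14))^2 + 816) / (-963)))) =-107 / 829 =-0.13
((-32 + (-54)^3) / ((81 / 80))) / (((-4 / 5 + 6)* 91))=-31499200 / 95823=-328.72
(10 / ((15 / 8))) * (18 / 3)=32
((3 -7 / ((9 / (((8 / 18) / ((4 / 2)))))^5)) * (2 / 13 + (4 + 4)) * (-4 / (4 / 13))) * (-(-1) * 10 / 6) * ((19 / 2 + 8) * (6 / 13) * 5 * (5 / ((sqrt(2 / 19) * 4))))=-2425494347005625 * sqrt(38) / 181312788852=-82463.85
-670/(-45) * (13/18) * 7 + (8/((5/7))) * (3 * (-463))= -6270019/405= -15481.53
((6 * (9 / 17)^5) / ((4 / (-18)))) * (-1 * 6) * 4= 38263752 / 1419857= 26.95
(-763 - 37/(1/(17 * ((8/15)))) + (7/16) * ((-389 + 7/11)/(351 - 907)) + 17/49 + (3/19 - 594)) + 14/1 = -143288518907/85409940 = -1677.66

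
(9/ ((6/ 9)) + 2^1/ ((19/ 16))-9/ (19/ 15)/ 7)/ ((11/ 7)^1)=3769/ 418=9.02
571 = 571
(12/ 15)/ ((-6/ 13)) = -26/ 15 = -1.73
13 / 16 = 0.81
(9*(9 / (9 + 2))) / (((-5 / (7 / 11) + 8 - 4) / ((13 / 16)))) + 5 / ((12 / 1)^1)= -599 / 528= -1.13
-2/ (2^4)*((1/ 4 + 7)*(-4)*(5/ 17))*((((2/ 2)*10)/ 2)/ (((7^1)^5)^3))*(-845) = -612625/ 645668365352248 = -0.00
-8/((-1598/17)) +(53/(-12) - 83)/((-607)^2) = 17636249/207805236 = 0.08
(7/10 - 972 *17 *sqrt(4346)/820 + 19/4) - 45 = -4131 *sqrt(4346)/205 - 791/20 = -1368.00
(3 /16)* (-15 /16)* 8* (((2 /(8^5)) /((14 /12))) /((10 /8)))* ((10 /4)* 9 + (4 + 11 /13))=-19197 /11927552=-0.00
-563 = -563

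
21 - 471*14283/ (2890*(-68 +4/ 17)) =1204437/ 21760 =55.35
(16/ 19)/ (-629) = -16/ 11951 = -0.00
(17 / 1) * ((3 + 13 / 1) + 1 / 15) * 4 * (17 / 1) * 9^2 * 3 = 22566276 / 5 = 4513255.20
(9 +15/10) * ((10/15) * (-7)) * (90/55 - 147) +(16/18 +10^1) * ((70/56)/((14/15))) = 7137.40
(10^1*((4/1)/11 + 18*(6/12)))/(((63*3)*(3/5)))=5150/6237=0.83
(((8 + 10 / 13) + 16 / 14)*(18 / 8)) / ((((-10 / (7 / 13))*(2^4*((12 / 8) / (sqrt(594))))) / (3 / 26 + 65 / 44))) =-336159*sqrt(66) / 1406080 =-1.94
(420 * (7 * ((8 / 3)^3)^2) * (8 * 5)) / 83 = 509496.99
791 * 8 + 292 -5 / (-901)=5964625 / 901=6620.01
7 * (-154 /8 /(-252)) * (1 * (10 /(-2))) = -2.67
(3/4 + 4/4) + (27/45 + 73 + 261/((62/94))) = 292057/620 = 471.06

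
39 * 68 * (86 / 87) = 76024 / 29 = 2621.52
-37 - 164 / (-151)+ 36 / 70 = -187087 / 5285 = -35.40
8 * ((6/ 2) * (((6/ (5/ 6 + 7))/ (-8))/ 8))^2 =729/ 70688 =0.01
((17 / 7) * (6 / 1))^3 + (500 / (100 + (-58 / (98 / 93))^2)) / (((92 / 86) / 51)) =183849375317406 / 59277228101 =3101.52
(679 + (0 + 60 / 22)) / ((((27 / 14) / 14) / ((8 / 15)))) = 11758432 / 4455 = 2639.38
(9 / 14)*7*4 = 18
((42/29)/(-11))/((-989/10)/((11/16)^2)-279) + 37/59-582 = -293829878833/505407157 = -581.37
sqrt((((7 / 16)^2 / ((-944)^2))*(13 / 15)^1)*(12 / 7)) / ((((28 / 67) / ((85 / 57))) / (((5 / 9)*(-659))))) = -3753005*sqrt(455) / 108476928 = -0.74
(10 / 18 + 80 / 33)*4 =1180 / 99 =11.92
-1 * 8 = -8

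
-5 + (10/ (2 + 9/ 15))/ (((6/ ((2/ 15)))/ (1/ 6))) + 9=1409/ 351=4.01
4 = 4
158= 158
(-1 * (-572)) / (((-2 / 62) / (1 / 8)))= -4433 / 2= -2216.50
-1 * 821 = -821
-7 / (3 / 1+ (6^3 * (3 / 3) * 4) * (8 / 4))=-7 / 1731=-0.00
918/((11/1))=918/11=83.45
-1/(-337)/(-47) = -1/15839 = -0.00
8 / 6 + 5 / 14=71 / 42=1.69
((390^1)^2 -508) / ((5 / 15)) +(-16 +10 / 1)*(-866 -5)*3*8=580200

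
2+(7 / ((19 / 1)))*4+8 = 218 / 19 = 11.47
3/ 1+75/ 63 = 88/ 21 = 4.19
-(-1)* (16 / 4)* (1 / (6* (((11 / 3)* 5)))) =0.04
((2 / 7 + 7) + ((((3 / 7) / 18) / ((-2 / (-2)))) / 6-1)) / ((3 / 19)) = 30115 / 756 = 39.83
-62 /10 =-31 /5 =-6.20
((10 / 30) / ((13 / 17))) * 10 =170 / 39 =4.36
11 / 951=0.01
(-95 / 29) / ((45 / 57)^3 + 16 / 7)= -4561235 / 3867701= -1.18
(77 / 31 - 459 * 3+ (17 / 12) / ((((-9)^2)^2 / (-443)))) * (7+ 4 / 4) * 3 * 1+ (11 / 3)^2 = -6707273483 / 203391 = -32977.24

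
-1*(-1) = 1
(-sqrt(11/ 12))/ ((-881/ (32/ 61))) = 16 * sqrt(33)/ 161223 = 0.00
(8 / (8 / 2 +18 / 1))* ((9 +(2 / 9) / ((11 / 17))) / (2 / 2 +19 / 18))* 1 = 200 / 121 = 1.65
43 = 43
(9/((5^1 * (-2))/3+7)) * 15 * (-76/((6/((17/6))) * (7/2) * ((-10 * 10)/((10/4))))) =2907/308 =9.44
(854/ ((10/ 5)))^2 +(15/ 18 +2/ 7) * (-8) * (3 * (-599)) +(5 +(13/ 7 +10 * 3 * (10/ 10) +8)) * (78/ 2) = 1401161/ 7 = 200165.86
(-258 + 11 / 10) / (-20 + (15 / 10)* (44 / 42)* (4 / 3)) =53949 / 3760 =14.35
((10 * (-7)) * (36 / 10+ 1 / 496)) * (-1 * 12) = 187593 / 62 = 3025.69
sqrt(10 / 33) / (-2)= -sqrt(330) / 66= -0.28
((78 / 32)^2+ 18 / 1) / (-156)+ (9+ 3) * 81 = 12937221 / 13312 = 971.85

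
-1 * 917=-917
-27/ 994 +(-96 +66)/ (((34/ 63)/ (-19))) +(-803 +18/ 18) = 4294615/ 16898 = 254.15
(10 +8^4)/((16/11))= 22583/8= 2822.88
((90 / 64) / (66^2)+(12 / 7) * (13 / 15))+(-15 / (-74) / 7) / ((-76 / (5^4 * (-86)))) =8370802353 / 381082240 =21.97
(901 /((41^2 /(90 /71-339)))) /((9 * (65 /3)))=-7201693 /7757815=-0.93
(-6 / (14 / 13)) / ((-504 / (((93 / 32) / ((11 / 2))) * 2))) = 403 / 34496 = 0.01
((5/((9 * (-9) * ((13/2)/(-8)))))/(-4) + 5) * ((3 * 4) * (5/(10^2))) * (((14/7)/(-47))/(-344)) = 1049/2837484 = 0.00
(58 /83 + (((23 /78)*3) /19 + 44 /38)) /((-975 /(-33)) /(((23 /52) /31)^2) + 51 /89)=40414659967 /3081840787092938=0.00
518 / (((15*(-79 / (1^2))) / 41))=-21238 / 1185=-17.92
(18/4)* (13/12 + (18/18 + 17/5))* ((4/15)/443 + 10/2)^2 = 363270759089/588747000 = 617.02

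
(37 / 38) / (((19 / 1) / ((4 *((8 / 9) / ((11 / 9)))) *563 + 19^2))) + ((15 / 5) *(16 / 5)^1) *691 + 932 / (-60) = 800613067 / 119130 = 6720.50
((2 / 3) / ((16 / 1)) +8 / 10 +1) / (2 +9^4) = 0.00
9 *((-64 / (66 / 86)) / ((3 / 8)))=-22016 / 11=-2001.45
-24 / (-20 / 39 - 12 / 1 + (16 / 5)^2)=10.56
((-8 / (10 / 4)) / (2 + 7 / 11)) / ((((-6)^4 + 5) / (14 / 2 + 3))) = -352 / 37729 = -0.01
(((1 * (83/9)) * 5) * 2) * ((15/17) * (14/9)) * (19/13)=1103900/5967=185.00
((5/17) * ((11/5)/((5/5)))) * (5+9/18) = 121/34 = 3.56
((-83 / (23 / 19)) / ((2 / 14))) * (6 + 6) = -5759.48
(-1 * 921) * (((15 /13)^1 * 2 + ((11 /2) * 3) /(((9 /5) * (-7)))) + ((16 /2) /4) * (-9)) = 2849881 /182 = 15658.69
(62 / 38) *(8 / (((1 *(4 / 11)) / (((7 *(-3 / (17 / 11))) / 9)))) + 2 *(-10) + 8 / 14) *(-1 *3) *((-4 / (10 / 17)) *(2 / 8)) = -291307 / 665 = -438.06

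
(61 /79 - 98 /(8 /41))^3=-3979390040033563 /31554496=-126111665.36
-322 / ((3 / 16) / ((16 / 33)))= -82432 / 99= -832.65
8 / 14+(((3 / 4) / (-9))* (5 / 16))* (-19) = 1433 / 1344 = 1.07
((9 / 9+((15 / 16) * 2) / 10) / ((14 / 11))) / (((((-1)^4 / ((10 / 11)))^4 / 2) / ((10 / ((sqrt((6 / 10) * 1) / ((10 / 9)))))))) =1187500 * sqrt(15) / 251559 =18.28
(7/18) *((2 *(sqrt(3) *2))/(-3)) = -14 *sqrt(3)/27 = -0.90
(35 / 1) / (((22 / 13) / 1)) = 455 / 22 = 20.68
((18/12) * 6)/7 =9/7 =1.29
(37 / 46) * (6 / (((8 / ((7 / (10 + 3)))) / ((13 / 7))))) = 111 / 184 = 0.60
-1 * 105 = -105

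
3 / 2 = 1.50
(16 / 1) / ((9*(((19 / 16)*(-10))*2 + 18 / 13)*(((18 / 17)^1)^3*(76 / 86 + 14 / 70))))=-109854680 / 1777893219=-0.06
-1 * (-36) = 36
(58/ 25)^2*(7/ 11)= 3.43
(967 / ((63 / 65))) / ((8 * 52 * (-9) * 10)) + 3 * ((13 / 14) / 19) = 82715 / 689472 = 0.12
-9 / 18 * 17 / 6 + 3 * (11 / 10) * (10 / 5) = 311 / 60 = 5.18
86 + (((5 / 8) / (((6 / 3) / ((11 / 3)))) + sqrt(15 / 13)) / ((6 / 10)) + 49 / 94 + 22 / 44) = 90.72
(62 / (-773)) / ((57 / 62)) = -0.09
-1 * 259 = -259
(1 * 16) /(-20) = -4 /5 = -0.80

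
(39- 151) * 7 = -784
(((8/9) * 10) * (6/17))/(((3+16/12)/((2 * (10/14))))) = 1600/1547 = 1.03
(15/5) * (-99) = -297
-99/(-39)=33/13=2.54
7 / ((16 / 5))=35 / 16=2.19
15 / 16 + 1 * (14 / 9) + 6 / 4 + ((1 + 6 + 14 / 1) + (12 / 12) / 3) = 3647 / 144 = 25.33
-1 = -1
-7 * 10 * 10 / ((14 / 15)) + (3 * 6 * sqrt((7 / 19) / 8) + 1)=-749 + 9 * sqrt(266) / 38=-745.14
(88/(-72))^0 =1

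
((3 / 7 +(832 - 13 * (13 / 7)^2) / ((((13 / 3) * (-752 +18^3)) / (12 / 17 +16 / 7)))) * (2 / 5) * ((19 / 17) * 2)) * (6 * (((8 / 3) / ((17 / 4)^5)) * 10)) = 0.06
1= 1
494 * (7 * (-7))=-24206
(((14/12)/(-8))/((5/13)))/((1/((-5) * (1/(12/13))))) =1183/576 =2.05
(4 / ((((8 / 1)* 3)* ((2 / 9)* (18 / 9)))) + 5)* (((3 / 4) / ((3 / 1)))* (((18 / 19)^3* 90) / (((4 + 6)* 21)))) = 94041 / 192052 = 0.49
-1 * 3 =-3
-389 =-389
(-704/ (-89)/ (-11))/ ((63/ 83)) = -5312/ 5607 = -0.95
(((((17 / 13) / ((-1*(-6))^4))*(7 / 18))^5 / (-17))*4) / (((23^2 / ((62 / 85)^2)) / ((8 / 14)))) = -666827329 / 530053859921952668412189081600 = -0.00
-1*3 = -3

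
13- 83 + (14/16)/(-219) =-122647/1752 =-70.00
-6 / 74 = -3 / 37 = -0.08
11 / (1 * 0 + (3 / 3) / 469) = 5159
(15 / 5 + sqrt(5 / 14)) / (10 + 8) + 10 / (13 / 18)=sqrt(70) / 252 + 1093 / 78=14.05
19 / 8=2.38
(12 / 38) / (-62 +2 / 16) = -0.01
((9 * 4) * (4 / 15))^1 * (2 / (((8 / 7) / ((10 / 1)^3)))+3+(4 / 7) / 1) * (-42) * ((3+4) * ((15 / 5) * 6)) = -89087040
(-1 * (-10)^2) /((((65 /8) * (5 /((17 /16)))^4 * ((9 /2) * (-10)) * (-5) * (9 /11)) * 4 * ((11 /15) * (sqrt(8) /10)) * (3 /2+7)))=-4913 * sqrt(2) /359424000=-0.00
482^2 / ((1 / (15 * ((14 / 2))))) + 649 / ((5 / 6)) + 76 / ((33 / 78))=1341723814 / 55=24394978.44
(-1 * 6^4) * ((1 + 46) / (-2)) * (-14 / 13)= -32798.77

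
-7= -7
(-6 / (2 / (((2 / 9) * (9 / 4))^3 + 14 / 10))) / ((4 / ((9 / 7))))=-1647 / 1120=-1.47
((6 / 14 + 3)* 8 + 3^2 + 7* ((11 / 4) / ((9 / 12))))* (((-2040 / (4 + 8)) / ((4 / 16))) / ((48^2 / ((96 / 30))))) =-11084 / 189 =-58.65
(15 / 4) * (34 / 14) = 255 / 28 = 9.11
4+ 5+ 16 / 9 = 97 / 9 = 10.78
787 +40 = 827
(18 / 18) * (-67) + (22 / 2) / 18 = -1195 / 18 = -66.39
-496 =-496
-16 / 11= -1.45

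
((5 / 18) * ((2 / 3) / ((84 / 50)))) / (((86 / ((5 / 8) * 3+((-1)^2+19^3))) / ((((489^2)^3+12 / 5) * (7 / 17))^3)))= 31829849306080887567298419662807230645591718550327587245 / 20280864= 1569452332310935449658280000000000000000000000000.00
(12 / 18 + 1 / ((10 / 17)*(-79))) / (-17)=-1529 / 40290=-0.04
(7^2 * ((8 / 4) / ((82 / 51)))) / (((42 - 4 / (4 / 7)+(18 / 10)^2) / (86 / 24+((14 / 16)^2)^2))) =1066968875 / 160546816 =6.65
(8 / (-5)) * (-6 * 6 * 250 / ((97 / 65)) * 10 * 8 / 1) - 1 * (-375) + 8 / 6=224749513 / 291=772335.10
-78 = -78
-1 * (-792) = 792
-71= -71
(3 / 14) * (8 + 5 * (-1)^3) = 9 / 14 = 0.64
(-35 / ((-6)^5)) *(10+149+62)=7735 / 7776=0.99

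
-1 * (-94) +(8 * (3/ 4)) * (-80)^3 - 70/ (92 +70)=-248824421/ 81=-3071906.43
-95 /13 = -7.31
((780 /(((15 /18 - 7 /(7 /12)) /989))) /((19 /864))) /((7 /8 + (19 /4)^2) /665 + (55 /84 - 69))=45987.86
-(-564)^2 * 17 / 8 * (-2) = 1351908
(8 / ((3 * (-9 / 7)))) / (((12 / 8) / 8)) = -896 / 81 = -11.06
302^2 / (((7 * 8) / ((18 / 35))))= 205209 / 245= 837.59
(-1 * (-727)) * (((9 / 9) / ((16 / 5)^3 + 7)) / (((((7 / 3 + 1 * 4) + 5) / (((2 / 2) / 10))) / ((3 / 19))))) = 54525 / 2140844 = 0.03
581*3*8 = 13944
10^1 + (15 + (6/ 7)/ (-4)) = 347/ 14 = 24.79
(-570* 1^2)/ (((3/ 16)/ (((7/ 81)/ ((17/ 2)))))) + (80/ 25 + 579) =3795647/ 6885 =551.29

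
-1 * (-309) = 309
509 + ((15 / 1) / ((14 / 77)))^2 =29261 / 4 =7315.25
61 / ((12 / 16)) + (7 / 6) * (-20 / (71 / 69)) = 12494 / 213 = 58.66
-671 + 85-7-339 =-932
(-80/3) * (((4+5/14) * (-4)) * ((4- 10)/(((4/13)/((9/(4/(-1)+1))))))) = 190320/7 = 27188.57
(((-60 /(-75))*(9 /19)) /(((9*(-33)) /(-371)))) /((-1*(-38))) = 742 /59565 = 0.01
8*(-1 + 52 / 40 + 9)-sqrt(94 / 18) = 372 / 5-sqrt(47) / 3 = 72.11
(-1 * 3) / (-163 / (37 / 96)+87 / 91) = 3367 / 473583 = 0.01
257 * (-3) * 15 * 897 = -10373805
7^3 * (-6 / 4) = -1029 / 2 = -514.50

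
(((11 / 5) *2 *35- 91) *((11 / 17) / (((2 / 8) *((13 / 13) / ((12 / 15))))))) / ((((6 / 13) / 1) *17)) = 24024 / 1445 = 16.63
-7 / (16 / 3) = -21 / 16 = -1.31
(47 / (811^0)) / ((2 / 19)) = 893 / 2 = 446.50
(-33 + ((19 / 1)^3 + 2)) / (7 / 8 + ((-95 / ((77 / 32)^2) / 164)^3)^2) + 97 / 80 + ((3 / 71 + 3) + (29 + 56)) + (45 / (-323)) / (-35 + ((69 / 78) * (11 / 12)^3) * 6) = 22728729060456760537496143318765479050338499453 / 2879723016643967060668322589403093627797520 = 7892.68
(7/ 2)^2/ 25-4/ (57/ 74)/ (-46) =79039/ 131100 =0.60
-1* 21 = -21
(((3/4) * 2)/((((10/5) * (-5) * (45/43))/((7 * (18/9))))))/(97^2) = -301/1411350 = -0.00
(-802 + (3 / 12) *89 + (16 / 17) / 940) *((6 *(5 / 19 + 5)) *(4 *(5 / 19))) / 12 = -623019450 / 288439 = -2159.97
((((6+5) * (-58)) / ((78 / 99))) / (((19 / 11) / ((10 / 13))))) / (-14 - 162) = 52635 / 25688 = 2.05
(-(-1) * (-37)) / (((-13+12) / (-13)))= -481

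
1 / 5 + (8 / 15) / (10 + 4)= 5 / 21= 0.24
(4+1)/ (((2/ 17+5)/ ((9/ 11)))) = 255/ 319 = 0.80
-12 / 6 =-2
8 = 8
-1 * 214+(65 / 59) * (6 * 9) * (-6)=-33686 / 59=-570.95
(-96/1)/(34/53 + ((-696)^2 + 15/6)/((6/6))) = -3392/17116143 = -0.00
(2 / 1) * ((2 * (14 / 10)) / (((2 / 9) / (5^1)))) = 126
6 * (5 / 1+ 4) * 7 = 378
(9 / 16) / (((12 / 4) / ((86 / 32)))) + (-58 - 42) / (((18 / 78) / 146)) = -48588413 / 768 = -63266.16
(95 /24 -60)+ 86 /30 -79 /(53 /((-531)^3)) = 473119166829 /2120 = 223169418.32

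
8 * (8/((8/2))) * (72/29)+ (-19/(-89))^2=9135461/229709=39.77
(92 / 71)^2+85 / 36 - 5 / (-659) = 484078931 / 119592684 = 4.05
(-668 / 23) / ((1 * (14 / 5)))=-1670 / 161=-10.37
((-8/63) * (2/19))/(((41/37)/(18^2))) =-21312/5453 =-3.91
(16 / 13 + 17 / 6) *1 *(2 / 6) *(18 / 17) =317 / 221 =1.43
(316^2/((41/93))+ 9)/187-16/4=9256309/7667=1207.29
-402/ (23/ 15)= -6030/ 23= -262.17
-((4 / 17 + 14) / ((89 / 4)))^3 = -907039232 / 3463512697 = -0.26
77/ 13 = 5.92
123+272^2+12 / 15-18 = 370449 / 5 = 74089.80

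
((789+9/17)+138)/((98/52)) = 409968/833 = 492.16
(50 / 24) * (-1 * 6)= -25 / 2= -12.50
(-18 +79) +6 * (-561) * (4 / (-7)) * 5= 9678.14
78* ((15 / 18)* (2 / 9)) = 130 / 9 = 14.44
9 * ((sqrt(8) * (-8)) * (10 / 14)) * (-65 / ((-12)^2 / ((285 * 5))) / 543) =154375 * sqrt(2) / 1267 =172.31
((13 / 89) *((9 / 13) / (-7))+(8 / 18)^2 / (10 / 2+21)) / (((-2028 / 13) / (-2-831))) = -534667 / 14619852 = -0.04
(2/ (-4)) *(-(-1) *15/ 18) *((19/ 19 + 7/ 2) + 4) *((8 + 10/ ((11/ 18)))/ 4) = -5695/ 264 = -21.57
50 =50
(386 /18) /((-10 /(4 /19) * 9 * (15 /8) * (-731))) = 3088 /84375675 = 0.00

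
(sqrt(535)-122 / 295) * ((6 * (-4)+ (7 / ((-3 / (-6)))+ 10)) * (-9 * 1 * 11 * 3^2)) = 0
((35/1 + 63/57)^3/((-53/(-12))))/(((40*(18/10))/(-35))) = -5649504980/1090581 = -5180.27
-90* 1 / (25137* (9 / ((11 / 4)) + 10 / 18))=-330 / 352849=-0.00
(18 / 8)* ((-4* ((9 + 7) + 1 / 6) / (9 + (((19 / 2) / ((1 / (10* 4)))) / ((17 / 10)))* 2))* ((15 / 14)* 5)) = -371025 / 217084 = -1.71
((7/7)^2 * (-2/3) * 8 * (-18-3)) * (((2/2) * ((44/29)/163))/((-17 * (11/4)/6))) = -10752/80359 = -0.13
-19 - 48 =-67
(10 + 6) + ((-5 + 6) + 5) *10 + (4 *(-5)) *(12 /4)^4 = -1544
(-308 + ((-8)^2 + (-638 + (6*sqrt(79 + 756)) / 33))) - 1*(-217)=-665 + 2*sqrt(835) / 11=-659.75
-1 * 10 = -10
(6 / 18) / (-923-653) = -1 / 4728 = -0.00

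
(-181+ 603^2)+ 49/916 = 363428.05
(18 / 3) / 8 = 3 / 4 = 0.75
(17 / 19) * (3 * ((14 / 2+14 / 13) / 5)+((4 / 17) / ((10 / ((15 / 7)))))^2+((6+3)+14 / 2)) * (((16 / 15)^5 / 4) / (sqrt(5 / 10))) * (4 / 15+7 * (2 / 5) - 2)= 16098153988096 * sqrt(2) / 2343632484375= 9.71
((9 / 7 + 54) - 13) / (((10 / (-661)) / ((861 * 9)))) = -21659119.20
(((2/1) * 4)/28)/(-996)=-1/3486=-0.00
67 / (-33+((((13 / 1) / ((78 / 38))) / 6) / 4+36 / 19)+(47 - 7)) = 1368 / 187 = 7.32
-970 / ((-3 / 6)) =1940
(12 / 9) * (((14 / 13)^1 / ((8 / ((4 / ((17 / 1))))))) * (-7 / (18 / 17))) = -98 / 351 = -0.28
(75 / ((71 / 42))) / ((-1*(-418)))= 1575 / 14839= 0.11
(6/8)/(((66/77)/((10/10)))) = 7/8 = 0.88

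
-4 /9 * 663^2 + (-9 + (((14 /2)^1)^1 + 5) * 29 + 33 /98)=-19112417 /98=-195024.66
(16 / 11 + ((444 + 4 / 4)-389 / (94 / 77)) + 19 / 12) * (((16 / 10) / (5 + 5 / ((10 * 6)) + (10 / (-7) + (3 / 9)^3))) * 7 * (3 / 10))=4248041868 / 36073675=117.76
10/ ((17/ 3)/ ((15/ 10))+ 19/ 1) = 18/ 41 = 0.44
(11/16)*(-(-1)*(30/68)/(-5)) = -33/544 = -0.06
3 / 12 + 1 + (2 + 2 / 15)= 203 / 60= 3.38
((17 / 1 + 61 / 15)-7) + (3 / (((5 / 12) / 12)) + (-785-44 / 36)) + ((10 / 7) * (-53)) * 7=-54709 / 45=-1215.76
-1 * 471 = -471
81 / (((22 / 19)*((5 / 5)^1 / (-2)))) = -1539 / 11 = -139.91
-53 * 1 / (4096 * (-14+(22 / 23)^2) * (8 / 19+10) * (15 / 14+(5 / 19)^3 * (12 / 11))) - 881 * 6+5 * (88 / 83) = -128923775075130199703 / 24414150891479040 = -5280.70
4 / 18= 2 / 9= 0.22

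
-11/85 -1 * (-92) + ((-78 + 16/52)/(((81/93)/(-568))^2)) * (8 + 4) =-106468282748969/268515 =-396507765.86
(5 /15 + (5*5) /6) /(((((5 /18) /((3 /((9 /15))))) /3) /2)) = 486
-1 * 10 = -10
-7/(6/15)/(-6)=35/12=2.92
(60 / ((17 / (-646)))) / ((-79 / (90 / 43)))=205200 / 3397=60.41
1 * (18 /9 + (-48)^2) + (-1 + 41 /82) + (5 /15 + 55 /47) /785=510368959 /221370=2305.50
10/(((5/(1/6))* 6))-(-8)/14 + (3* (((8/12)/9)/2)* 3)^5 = 2147/3402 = 0.63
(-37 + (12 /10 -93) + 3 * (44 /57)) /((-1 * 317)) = 12016 /30115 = 0.40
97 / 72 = 1.35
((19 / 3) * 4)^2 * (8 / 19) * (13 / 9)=31616 / 81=390.32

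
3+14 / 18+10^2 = 934 / 9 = 103.78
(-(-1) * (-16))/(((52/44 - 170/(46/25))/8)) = 8096/5769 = 1.40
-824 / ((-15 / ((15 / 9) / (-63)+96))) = 14946536 / 2835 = 5272.15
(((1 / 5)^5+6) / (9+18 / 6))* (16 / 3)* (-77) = -5775308 / 28125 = -205.34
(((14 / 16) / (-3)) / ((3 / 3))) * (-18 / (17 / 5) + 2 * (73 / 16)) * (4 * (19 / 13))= -69293 / 10608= -6.53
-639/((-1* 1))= 639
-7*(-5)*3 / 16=6.56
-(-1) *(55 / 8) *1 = 55 / 8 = 6.88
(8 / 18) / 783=4 / 7047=0.00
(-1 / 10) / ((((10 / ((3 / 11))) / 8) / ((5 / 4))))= -3 / 110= -0.03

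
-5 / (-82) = 5 / 82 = 0.06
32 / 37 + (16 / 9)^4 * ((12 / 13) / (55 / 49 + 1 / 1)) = 71235680 / 13675311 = 5.21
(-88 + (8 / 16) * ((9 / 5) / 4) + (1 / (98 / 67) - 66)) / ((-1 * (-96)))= -300059 / 188160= -1.59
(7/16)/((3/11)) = 77/48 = 1.60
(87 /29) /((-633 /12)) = -12 /211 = -0.06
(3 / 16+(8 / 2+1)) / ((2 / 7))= 581 / 32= 18.16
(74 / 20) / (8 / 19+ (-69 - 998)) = -703 / 202650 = -0.00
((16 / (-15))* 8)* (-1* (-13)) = -1664 / 15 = -110.93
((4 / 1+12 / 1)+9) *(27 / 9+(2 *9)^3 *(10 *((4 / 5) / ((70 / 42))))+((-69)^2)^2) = 567377940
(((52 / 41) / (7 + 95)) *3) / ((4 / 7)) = 91 / 1394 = 0.07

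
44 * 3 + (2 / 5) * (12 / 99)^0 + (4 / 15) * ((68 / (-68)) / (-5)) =9934 / 75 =132.45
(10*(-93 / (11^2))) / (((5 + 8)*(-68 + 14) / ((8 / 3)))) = 1240 / 42471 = 0.03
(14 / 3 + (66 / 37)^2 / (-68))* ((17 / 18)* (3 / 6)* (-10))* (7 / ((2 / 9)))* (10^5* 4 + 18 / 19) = -42899916604825 / 156066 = -274883168.69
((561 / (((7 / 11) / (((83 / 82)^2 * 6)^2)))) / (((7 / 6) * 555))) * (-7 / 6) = -878595896673 / 14637441980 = -60.02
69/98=0.70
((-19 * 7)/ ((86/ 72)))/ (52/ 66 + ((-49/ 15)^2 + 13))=-423225/ 92966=-4.55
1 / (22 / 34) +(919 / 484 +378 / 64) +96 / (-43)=1185103 / 166496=7.12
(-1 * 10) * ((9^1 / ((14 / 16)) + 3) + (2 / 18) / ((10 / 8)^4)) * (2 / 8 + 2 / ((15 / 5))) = -5774087 / 47250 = -122.20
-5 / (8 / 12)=-15 / 2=-7.50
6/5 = 1.20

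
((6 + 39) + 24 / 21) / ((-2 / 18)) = -2907 / 7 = -415.29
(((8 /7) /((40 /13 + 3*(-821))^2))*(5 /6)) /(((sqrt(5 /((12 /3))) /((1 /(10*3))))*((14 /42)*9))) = 676*sqrt(5) /966410336745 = 0.00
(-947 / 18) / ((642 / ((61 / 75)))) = -0.07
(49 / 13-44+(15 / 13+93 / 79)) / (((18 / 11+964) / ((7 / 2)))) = -2997071 / 21817588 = -0.14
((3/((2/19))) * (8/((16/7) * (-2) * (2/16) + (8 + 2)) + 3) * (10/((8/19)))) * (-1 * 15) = -3438525/88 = -39074.15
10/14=5/7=0.71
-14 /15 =-0.93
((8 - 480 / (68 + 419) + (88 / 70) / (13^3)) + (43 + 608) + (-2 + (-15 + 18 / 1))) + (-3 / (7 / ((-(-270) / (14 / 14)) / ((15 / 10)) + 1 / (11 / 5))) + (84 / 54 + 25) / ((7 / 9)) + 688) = 537078086758 / 411926515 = 1303.82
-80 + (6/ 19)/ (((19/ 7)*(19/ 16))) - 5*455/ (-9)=172.88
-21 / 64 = -0.33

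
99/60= 33/20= 1.65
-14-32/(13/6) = -374/13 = -28.77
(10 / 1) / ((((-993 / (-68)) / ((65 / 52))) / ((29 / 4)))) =12325 / 1986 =6.21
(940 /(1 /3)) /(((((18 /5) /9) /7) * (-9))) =-16450 /3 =-5483.33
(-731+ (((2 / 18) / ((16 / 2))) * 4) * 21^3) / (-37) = 433 / 74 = 5.85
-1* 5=-5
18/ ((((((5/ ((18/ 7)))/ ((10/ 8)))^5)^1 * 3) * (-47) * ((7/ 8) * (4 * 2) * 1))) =-177147/ 88472048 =-0.00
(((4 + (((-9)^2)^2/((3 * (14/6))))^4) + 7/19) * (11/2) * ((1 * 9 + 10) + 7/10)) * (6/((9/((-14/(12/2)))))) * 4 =-152588800472057391508/293265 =-520310301168081.40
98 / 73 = 1.34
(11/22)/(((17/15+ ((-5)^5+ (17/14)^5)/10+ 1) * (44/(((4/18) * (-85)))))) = 114287600/165112849869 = 0.00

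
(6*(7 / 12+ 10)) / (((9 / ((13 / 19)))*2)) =1651 / 684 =2.41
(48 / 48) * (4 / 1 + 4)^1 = 8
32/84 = 8/21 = 0.38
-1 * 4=-4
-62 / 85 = -0.73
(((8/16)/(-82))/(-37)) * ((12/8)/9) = 1/36408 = 0.00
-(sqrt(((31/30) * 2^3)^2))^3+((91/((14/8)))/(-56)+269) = -14026361/47250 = -296.85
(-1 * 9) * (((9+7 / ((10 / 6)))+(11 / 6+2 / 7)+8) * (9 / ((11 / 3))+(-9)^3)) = 58705236 / 385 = 152481.13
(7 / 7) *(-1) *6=-6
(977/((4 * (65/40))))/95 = 1954/1235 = 1.58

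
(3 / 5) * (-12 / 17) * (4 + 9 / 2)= -18 / 5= -3.60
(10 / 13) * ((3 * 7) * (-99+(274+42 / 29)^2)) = 13382225850 / 10933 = 1224021.39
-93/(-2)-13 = 67/2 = 33.50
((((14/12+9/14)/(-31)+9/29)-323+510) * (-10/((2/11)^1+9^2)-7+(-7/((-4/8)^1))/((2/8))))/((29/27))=1388680371990/162969821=8521.09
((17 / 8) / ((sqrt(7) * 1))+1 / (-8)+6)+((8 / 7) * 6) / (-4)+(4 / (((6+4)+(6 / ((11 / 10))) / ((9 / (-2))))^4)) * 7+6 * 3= 17 * sqrt(7) / 56+548701045883 / 24754835000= 22.97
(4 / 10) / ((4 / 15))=1.50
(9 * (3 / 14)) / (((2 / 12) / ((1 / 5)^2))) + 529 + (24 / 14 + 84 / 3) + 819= 241181 / 175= 1378.18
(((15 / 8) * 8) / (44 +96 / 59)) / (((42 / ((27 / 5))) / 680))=135405 / 4711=28.74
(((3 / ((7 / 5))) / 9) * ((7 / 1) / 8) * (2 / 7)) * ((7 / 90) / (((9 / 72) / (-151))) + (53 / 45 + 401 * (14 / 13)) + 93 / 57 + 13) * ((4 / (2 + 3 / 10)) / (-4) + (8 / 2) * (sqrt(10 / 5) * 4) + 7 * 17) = 2246500 * sqrt(2) / 6669 + 56724125 / 22724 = 2972.61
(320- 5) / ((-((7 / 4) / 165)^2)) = -19602000 / 7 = -2800285.71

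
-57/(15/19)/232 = -361/1160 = -0.31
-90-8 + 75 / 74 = -96.99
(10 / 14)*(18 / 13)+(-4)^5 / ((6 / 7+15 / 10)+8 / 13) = -16910798 / 49231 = -343.50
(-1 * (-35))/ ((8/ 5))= 175/ 8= 21.88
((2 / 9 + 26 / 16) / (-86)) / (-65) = 133 / 402480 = 0.00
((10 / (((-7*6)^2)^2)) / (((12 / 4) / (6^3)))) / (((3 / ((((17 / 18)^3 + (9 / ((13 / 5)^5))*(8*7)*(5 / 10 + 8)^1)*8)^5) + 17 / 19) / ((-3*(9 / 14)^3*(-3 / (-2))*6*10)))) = -3382812977922408789777853919532886746156861149521322536889925 / 182360505843746427767425450065910357134441656928944427701946904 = -0.02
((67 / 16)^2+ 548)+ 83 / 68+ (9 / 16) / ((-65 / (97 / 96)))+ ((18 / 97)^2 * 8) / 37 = 566.75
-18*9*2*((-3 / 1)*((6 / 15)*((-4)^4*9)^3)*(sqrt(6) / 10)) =11888133931008*sqrt(6) / 25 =1164794484993.47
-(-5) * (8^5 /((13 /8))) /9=1310720 /117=11202.74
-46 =-46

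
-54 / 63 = -6 / 7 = -0.86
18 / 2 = 9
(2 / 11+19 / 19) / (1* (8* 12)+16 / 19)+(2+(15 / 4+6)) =11.76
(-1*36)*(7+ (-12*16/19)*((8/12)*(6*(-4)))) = -115380/19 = -6072.63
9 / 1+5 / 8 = 77 / 8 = 9.62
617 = 617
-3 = -3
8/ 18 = 4/ 9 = 0.44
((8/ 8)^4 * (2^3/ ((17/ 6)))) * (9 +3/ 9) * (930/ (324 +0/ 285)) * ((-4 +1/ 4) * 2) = -86800/ 153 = -567.32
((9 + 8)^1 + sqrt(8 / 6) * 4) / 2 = 4 * sqrt(3) / 3 + 17 / 2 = 10.81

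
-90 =-90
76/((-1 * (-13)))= 76/13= 5.85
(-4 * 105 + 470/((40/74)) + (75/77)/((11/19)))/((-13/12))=-4585818/11011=-416.48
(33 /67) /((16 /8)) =33 /134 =0.25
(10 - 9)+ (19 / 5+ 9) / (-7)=-29 / 35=-0.83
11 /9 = 1.22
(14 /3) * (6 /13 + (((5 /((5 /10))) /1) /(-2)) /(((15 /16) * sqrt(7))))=28 /13 -32 * sqrt(7) /9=-7.25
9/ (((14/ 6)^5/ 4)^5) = 7808611824626688/ 1341068619663964900807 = 0.00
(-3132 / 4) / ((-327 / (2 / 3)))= 1.60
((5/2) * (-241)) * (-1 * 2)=1205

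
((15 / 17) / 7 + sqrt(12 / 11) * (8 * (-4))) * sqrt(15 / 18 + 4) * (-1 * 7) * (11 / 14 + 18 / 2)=-685 * sqrt(174) / 476 + 2192 * sqrt(638) / 11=5014.38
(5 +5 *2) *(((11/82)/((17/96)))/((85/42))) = 66528/11849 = 5.61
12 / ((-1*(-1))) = 12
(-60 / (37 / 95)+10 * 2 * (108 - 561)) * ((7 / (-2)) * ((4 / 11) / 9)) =530320 / 407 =1303.00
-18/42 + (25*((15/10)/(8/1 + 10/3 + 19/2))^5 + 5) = 39062913343/8544921875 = 4.57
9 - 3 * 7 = -12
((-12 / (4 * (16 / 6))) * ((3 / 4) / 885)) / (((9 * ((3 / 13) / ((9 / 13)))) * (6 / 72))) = -9 / 2360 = -0.00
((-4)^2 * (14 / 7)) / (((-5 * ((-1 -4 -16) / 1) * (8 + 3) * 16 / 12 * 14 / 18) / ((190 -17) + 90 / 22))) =4.73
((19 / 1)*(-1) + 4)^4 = 50625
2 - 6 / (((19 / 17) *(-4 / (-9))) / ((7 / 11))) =-2377 / 418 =-5.69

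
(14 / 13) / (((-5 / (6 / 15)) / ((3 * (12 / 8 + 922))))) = -77574 / 325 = -238.69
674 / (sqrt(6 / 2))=674 * sqrt(3) / 3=389.13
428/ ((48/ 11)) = 1177/ 12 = 98.08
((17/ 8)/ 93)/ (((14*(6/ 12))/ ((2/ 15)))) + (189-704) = -20115883/ 39060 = -515.00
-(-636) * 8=5088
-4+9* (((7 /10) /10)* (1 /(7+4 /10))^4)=-29985001 /7496644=-4.00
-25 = -25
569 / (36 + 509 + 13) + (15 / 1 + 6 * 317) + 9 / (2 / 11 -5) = 56668273 / 29574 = 1916.15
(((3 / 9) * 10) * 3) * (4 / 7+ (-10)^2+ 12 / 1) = 7880 / 7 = 1125.71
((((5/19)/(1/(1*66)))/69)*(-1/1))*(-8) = 880/437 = 2.01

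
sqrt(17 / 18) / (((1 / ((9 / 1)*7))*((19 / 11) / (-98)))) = -11319*sqrt(34) / 19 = -3473.71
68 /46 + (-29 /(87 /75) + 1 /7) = -3764 /161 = -23.38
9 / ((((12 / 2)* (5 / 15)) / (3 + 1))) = 18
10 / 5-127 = -125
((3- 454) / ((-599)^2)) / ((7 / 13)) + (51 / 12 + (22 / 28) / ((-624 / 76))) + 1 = 576741943 / 111945912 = 5.15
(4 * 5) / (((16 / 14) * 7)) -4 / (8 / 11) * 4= -39 / 2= -19.50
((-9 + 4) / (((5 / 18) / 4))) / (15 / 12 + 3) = -16.94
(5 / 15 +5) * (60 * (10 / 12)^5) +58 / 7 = 232844 / 1701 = 136.89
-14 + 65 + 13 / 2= 115 / 2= 57.50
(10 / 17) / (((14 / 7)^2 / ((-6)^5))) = -19440 / 17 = -1143.53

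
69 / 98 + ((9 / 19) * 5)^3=9403521 / 672182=13.99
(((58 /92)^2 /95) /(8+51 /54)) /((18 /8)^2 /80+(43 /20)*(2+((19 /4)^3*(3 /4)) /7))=3875328 /240695247043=0.00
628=628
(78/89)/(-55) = -78/4895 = -0.02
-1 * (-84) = 84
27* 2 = 54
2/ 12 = 1/ 6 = 0.17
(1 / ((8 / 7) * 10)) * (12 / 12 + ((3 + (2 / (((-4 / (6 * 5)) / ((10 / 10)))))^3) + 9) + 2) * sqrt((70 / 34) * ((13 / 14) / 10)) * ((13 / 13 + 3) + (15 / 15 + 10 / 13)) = -11025 * sqrt(221) / 221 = -741.62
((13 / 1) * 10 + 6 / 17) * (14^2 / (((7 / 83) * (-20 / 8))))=-10299968 / 85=-121176.09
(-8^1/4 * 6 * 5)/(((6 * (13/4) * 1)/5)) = -200/13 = -15.38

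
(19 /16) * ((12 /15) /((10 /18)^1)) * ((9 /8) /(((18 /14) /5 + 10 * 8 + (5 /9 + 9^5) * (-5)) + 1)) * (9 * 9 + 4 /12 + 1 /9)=-7896609 /14876392640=-0.00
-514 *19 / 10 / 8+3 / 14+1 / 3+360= 200317 / 840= 238.47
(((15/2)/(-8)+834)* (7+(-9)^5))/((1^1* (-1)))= 393485409/8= 49185676.12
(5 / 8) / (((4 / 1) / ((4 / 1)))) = 5 / 8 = 0.62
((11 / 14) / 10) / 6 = 0.01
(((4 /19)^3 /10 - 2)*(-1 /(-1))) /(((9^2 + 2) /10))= -1652 /6859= -0.24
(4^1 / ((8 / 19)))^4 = 130321 / 16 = 8145.06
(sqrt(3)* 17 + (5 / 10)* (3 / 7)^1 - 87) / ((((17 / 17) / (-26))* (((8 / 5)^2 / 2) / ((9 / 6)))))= 1184625 / 448 - 16575* sqrt(3) / 32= 1747.10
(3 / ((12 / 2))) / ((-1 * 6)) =-1 / 12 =-0.08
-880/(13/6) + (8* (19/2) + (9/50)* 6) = -106949/325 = -329.07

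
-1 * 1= -1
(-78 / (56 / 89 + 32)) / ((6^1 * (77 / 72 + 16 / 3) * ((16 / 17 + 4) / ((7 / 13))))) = -1513 / 223124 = -0.01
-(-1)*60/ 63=20/ 21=0.95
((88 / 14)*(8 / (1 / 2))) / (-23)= -4.37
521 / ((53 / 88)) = 45848 / 53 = 865.06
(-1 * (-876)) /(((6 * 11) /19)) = 2774 /11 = 252.18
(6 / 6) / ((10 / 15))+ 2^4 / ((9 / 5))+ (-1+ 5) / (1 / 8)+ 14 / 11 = 8645 / 198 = 43.66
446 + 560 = 1006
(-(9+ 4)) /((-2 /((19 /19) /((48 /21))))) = 2.84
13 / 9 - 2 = -5 / 9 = -0.56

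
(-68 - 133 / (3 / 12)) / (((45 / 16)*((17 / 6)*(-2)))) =640 / 17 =37.65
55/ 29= 1.90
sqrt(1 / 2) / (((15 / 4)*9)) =2*sqrt(2) / 135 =0.02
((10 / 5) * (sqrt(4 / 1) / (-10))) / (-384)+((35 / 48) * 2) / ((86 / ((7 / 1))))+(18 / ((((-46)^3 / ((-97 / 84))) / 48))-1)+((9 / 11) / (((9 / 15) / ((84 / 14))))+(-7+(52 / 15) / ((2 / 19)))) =1285707426709 / 38673539520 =33.25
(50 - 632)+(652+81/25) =1831/25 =73.24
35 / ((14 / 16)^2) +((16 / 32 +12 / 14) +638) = 9591 / 14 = 685.07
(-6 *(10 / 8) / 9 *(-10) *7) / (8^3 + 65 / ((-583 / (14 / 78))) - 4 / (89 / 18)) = 9080225 / 79569389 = 0.11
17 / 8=2.12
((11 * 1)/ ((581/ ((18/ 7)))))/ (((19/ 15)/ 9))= 26730/ 77273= 0.35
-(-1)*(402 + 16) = 418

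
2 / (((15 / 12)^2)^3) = 8192 / 15625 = 0.52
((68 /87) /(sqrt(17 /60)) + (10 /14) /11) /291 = 5 /22407 + 8 * sqrt(255) /25317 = 0.01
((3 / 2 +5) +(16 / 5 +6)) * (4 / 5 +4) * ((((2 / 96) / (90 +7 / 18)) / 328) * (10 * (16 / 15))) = 942 / 1667675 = 0.00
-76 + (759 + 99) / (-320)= -12589 / 160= -78.68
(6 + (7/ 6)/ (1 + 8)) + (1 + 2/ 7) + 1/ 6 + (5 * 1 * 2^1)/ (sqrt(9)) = 2063/ 189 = 10.92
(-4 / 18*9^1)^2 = 4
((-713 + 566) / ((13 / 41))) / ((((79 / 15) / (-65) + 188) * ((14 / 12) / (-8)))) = 3099600 / 183221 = 16.92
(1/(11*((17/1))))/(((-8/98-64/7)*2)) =-49/169048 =-0.00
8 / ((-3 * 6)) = -4 / 9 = -0.44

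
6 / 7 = 0.86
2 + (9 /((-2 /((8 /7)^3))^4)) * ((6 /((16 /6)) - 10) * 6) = -1769761238974 /13841287201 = -127.86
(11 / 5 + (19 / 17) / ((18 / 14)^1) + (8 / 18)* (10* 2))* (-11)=-131.54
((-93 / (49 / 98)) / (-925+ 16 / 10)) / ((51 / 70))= 21700 / 78489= 0.28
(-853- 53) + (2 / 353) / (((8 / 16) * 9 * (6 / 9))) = -959452 / 1059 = -906.00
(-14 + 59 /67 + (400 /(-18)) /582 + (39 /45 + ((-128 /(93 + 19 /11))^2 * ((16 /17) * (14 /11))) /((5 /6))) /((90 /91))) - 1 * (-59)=1998891650346577 /40485981604050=49.37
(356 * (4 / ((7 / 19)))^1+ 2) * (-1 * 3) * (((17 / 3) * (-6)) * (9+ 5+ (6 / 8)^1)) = 40726815 / 7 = 5818116.43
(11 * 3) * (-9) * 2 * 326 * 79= -15297876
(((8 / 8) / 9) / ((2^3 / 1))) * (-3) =-1 / 24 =-0.04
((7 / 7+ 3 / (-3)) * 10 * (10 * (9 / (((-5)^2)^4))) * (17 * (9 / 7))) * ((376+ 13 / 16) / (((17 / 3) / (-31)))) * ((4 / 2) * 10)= 0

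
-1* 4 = -4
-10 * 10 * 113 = -11300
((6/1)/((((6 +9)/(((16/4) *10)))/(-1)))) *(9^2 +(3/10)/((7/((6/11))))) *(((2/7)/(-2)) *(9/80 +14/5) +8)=-132480918/13475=-9831.61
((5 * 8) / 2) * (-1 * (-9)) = 180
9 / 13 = 0.69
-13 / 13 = -1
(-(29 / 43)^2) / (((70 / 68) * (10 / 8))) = -114376 / 323575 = -0.35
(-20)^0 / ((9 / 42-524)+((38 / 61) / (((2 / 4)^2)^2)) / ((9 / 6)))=-2562 / 1324915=-0.00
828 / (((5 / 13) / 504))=5425056 / 5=1085011.20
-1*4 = -4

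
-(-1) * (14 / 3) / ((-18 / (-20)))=5.19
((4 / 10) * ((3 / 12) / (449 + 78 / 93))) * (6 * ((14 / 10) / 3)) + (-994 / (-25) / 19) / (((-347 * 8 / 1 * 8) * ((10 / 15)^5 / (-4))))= 2050405931 / 588412064000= 0.00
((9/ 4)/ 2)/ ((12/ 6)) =9/ 16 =0.56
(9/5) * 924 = 8316/5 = 1663.20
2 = 2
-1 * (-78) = 78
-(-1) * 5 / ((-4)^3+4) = -1 / 12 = -0.08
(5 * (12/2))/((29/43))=1290/29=44.48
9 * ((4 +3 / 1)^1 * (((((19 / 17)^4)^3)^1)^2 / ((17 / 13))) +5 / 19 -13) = 63661223464586916949152887379206535 / 109641920834619645199851829830083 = 580.63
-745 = -745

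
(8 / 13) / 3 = 8 / 39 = 0.21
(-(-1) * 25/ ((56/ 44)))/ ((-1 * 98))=-275/ 1372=-0.20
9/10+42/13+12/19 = 11763/2470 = 4.76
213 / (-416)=-213 / 416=-0.51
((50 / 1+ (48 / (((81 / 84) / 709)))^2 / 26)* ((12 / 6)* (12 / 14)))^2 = 40715323951543450160704 / 6036849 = 6744466186174848.86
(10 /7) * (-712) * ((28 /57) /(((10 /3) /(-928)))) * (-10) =-26429440 /19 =-1391023.16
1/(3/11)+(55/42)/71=3663/994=3.69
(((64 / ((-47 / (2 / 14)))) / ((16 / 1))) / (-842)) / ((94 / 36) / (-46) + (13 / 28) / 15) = -2070 / 3700169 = -0.00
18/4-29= -49/2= -24.50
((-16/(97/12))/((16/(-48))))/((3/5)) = 960/97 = 9.90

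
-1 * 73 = -73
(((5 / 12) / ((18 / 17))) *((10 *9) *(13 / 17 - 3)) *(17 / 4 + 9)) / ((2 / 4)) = -25175 / 12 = -2097.92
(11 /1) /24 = 11 /24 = 0.46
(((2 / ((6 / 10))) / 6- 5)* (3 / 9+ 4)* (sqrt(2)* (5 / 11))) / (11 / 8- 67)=0.19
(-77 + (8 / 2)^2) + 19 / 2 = -51.50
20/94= 10/47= 0.21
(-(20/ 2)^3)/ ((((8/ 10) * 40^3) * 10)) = -1/ 512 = -0.00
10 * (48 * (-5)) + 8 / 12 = -7198 / 3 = -2399.33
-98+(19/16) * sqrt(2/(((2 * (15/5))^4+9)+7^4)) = -98+19 * sqrt(1853)/29648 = -97.97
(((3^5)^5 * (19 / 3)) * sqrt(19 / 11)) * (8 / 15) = 14309763181704 * sqrt(209) / 55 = 3761342663567.49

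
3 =3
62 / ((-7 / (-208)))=12896 / 7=1842.29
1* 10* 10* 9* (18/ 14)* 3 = 24300/ 7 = 3471.43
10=10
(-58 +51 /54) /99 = -1027 /1782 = -0.58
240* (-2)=-480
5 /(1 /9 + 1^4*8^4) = 0.00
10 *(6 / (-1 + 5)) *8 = 120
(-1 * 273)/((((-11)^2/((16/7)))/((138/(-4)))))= 21528/121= 177.92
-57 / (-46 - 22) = 57 / 68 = 0.84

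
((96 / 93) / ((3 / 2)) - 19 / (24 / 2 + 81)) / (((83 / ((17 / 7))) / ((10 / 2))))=1275 / 18011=0.07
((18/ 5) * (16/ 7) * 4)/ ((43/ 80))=18432/ 301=61.24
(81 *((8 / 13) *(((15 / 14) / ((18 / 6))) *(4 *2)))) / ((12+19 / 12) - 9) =31104 / 1001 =31.07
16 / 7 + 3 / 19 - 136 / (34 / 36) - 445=-586.56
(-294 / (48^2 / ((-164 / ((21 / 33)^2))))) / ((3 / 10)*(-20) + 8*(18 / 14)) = 34727 / 2880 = 12.06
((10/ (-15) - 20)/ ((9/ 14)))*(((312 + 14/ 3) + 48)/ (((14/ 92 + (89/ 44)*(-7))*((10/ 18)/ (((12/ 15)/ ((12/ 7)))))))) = 960987104/ 1366875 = 703.05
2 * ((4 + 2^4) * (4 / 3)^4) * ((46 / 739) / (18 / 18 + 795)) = 117760 / 11911941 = 0.01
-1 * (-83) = 83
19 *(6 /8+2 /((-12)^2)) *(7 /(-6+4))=-7315 /144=-50.80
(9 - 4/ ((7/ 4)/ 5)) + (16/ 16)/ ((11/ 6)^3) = -21115/ 9317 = -2.27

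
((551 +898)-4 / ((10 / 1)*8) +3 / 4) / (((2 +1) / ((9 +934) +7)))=1377215 / 3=459071.67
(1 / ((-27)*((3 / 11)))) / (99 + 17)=-11 / 9396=-0.00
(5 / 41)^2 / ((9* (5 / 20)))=100 / 15129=0.01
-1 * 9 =-9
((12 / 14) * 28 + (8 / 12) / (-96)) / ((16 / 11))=38005 / 2304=16.50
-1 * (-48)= 48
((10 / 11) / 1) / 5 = 2 / 11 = 0.18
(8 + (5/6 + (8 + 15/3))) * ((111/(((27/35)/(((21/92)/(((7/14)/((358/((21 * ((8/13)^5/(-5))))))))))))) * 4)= -56374260881575/10174464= -5540759.78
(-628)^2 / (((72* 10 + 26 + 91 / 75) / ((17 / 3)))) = 167613200 / 56041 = 2990.90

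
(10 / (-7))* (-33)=330 / 7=47.14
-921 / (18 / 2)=-102.33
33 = 33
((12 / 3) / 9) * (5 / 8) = 5 / 18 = 0.28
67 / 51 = 1.31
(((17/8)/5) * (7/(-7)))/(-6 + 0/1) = 17/240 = 0.07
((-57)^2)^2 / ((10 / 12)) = 63336006 / 5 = 12667201.20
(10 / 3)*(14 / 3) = 140 / 9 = 15.56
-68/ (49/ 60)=-4080/ 49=-83.27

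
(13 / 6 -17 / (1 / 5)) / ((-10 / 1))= 497 / 60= 8.28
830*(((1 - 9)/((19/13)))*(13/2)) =-561080/19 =-29530.53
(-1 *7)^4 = 2401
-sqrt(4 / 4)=-1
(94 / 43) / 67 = 94 / 2881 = 0.03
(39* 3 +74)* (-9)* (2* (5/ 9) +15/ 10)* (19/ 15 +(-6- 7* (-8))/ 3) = -2414813/ 30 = -80493.77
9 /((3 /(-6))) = -18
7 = 7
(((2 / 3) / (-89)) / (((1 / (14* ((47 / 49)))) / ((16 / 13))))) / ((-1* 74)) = 1504 / 898989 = 0.00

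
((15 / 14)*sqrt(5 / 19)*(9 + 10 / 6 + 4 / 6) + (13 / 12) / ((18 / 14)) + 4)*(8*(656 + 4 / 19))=4347176 / 171 + 8478240*sqrt(95) / 2527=58123.17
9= 9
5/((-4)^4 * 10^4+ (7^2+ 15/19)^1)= 95/48640946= 0.00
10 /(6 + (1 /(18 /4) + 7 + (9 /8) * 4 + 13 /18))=45 /83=0.54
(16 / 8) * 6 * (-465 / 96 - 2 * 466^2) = -41694417 / 8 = -5211802.12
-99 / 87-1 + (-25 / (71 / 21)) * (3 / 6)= -24029 / 4118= -5.84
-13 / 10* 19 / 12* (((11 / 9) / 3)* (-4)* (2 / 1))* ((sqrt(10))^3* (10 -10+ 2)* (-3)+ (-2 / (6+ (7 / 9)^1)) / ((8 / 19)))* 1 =-10868* sqrt(10) / 27 -51623 / 10980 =-1277.58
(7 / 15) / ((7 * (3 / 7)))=7 / 45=0.16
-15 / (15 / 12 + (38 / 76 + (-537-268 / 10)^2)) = -1500 / 31787219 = -0.00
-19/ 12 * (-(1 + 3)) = 19/ 3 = 6.33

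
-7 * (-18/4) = 63/2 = 31.50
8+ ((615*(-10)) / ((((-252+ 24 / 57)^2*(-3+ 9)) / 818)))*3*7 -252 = -238625981 / 456968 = -522.19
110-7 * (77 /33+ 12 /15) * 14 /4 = 997 /30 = 33.23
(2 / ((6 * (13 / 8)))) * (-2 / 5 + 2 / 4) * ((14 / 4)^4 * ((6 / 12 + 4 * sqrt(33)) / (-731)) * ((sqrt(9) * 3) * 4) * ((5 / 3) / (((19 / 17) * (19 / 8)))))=-76832 * sqrt(33) / 201799 - 9604 / 201799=-2.23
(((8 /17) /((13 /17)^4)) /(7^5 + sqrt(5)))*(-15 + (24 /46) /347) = -19768421602146 /16097228954409551 + 1176201678*sqrt(5) /16097228954409551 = -0.00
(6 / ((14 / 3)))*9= 81 / 7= 11.57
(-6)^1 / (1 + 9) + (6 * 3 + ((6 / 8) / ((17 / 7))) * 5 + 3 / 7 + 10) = 69907 / 2380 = 29.37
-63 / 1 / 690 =-0.09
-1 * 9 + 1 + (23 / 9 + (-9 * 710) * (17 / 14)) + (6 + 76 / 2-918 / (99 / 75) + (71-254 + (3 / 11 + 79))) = -5904299 / 693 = -8519.91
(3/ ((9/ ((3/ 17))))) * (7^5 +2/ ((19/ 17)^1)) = 319367/ 323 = 988.75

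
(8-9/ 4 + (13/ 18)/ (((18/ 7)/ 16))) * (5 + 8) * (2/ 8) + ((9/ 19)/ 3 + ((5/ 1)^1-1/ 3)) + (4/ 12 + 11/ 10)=4869437/ 123120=39.55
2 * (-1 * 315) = -630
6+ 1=7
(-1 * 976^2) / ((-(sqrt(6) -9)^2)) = 952576 / (9 -sqrt(6))^2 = 22199.82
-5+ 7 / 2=-3 / 2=-1.50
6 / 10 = 3 / 5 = 0.60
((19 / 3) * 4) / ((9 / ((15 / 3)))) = 380 / 27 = 14.07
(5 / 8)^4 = 625 / 4096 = 0.15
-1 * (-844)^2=-712336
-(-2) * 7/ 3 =14/ 3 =4.67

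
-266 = -266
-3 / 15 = -0.20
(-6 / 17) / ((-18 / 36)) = 12 / 17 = 0.71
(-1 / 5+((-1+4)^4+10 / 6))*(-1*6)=-2474 / 5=-494.80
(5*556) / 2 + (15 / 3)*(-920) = -3210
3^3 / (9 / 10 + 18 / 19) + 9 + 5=372 / 13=28.62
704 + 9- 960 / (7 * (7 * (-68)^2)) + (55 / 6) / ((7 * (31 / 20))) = 940108819 / 1316973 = 713.84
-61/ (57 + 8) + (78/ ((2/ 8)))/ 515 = -0.33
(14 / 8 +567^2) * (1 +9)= 6429815 / 2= 3214907.50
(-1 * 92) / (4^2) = -23 / 4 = -5.75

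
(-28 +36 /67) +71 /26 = -43083 /1742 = -24.73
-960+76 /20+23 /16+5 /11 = -839791 /880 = -954.31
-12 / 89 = -0.13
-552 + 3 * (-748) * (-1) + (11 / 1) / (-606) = 1025341 / 606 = 1691.98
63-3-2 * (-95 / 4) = 215 / 2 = 107.50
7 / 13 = 0.54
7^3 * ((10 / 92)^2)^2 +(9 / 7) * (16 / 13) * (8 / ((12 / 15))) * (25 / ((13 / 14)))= 322413061375 / 756690064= 426.08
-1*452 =-452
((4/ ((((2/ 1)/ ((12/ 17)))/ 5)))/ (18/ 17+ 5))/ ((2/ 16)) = 960/ 103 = 9.32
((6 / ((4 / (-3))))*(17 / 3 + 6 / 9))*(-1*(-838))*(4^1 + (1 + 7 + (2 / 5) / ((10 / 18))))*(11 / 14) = -41771367 / 175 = -238693.53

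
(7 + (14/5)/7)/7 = 37/35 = 1.06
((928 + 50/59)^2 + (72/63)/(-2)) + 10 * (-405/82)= 862707.64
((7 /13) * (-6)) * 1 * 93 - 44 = -4478 /13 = -344.46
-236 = -236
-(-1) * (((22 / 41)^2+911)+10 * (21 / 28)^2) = 916.91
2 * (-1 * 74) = -148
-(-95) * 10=950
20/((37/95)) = 51.35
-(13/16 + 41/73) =-1605/1168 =-1.37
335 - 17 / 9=2998 / 9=333.11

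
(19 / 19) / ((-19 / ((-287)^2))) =-82369 / 19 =-4335.21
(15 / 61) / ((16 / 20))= 75 / 244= 0.31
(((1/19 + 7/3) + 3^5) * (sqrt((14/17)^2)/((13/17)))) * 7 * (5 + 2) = 9595082/741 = 12948.83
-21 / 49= -3 / 7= -0.43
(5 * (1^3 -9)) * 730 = -29200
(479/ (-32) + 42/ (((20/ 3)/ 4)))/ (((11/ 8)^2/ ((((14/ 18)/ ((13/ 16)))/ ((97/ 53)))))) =19434464/ 6866145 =2.83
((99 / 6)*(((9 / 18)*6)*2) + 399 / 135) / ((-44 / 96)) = -36704 / 165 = -222.45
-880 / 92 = -220 / 23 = -9.57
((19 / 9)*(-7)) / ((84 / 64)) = -304 / 27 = -11.26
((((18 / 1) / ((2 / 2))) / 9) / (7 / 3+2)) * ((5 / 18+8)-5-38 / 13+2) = 551 / 507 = 1.09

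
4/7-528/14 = -260/7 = -37.14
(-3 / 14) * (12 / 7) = -18 / 49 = -0.37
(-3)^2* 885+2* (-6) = 7953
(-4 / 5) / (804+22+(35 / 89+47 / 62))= -22072 / 22821105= -0.00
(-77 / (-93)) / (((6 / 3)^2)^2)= 77 / 1488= 0.05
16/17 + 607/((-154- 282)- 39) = -2719/8075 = -0.34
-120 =-120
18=18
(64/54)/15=32/405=0.08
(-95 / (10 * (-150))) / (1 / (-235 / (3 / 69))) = -20539 / 60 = -342.32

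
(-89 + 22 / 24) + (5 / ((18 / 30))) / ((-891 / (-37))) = -938087 / 10692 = -87.74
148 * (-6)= -888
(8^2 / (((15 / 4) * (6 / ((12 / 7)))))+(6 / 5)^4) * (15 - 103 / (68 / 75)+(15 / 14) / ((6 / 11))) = -8391872 / 12495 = -671.62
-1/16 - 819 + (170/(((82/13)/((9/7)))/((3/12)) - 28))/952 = -1123783/1372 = -819.08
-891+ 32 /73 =-65011 /73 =-890.56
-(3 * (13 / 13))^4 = -81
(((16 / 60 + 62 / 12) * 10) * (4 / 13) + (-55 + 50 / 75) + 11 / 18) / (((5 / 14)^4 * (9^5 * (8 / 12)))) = -83161036 / 1439319375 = -0.06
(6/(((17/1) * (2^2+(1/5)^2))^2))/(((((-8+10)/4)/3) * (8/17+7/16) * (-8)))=-45000/42833999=-0.00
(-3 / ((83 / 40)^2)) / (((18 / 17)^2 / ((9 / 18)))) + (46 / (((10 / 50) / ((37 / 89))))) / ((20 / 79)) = 12494507287 / 33108534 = 377.38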